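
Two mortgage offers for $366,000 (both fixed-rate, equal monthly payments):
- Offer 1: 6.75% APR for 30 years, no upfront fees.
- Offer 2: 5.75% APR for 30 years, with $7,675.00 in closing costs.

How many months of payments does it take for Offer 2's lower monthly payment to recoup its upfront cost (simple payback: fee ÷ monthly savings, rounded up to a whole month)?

33 months

Offer 1: at 6.75% the monthly rate is 0.0056250, so the payment is 366,000 × 0.0056250 / (1 − 1.0056250^−360) = $2,373.87.
Offer 2: at 5.75% the monthly rate is 0.0047917, so the payment is 366,000 × 0.0047917 / (1 − 1.0047917^−360) = $2,135.88.
Monthly savings = $2,373.87 − $2,135.88 = $237.99.
Break-even = $7,675.00 / $237.99 = 32.25 → 33 months.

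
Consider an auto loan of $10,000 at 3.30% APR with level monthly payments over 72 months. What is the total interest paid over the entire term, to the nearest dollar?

$1,036

Monthly rate = 3.3%/12 = 0.0027500; payment = 10,000 × 0.0027500 / (1 − (1+0.0027500)^−72) = $153.28.
Total paid = 72 × $153.28 = $11,036.16; interest = $11,036.16 − $10,000 = $1,036.16.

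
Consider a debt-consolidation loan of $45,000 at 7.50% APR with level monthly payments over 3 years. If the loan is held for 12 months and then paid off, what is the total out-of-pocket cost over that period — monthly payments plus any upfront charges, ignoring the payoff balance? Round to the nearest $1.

$16,797

Monthly rate = 7.5%/12 = 0.0062500; payment = 45,000 × 0.0062500 / (1 − (1+0.0062500)^−36) = $1,399.78.
Total outlay = 12 × $1,399.78 = $16,797.36.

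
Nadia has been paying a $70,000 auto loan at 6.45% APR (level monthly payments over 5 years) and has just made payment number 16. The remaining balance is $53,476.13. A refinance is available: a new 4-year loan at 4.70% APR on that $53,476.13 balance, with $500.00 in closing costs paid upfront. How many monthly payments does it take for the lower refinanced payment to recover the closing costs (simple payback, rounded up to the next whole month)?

4 months

Current payment = 70,000 × 6.45%/12 / (1 − (1+0.0053750)^−60) = $1,367.99.
Refinanced payment = 53,476.13 × 0.0039167 / (1 − (1+0.0039167)^−48) = $1,224.26.
Monthly savings = $1,367.99 − $1,224.26 = $143.73.
Break-even = $500.00 / $143.73 = 3.48 → 4 months.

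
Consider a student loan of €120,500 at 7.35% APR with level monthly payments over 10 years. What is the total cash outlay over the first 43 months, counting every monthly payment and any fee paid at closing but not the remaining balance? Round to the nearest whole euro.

At 7.35% the monthly rate is 0.0061250, so the payment is 120,500 × 0.0061250 / (1 − 1.0061250^−120) = €1,420.94.
Total outlay = 43 × €1,420.94 = €61,100.42.

€61,100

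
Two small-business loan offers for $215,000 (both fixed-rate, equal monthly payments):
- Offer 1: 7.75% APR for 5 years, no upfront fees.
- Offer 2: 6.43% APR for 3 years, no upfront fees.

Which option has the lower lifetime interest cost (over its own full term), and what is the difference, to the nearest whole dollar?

Offer 1: at 7.75% the monthly rate is 0.0064583, so the payment is 215,000 × 0.0064583 / (1 − 1.0064583^−60) = $4,333.75.
Total interest on Offer 1 = 60 × $4,333.75 − $215,000 = $45,025.00.
Offer 2: at 6.43% the monthly rate is 0.0053583, so the payment is 215,000 × 0.0053583 / (1 − 1.0053583^−36) = $6,582.69.
Total interest on Offer 2 = 36 × $6,582.69 − $215,000 = $21,976.84.
Offer 2 is lower by $23,048.16.

Offer 2 by $23,048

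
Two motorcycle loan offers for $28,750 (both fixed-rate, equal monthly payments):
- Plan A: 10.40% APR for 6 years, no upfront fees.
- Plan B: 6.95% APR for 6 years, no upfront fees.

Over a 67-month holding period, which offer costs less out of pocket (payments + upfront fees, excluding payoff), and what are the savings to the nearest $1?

Plan A: monthly rate = 10.4%/12 = 0.0086667; payment = 28,750 × 0.0086667 / (1 − (1+0.0086667)^−72) = $538.44.
Plan B: monthly rate = 6.95%/12 = 0.0057917; payment = 28,750 × 0.0057917 / (1 − (1+0.0057917)^−72) = $489.47.
Over 67 months: Plan A costs 67 × $538.44 = $36,075.48; Plan B costs 67 × $489.47 = $32,794.49.
Plan B is cheaper by $36,075.48 − $32,794.49 = $3,280.99.

Plan B by $3,281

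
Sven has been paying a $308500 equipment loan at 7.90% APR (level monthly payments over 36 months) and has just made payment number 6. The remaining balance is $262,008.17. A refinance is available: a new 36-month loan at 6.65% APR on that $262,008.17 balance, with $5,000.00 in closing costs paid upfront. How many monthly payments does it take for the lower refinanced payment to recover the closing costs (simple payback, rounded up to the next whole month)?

4 months

Current payment = 308,500 × 7.9%/12 / (1 − (1+0.0065833)^−36) = $9,653.04.
Refinanced payment = 262,008.17 × 0.0055417 / (1 − (1+0.0055417)^−36) = $8,048.19.
Monthly savings = $9,653.04 − $8,048.19 = $1,604.85.
Break-even = $5,000.00 / $1,604.85 = 3.12 → 4 months.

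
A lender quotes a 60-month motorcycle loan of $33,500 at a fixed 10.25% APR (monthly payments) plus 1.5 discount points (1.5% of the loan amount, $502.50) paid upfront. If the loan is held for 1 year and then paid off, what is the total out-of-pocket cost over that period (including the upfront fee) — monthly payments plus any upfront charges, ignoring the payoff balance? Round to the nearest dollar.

$9,093

At 10.25% the monthly rate is 0.0085417, so the payment is 33,500 × 0.0085417 / (1 − 1.0085417^−60) = $715.90.
Total outlay = 12 × $715.90 + $502.50 = $9,093.30.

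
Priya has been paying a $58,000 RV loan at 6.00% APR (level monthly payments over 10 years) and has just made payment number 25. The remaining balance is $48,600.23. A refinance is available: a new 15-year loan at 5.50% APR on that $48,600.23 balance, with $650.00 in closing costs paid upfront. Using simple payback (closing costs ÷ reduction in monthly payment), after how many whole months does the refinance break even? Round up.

Current payment = 58,000 × 6%/12 / (1 − (1+0.0050000)^−120) = $643.92.
Refinanced payment = 48,600.23 × 0.0045833 / (1 − (1+0.0045833)^−180) = $397.10.
Monthly savings = $643.92 − $397.10 = $246.82.
Break-even = $650.00 / $246.82 = 2.63 → 3 months.

3 months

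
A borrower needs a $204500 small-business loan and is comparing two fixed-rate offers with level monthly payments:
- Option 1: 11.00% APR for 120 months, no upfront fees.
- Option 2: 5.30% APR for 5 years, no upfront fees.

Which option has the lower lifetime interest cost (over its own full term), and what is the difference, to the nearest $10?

Option 2 by $104,800

Option 1: at 11.00% the monthly rate is 0.0091667, so the payment is 204,500 × 0.0091667 / (1 − 1.0091667^−120) = $2,816.99.
Total interest on Option 1 = 120 × $2,816.99 − $204,500 = $133,538.80.
Option 2: at 5.30% the monthly rate is 0.0044167, so the payment is 204,500 × 0.0044167 / (1 − 1.0044167^−60) = $3,887.34.
Total interest on Option 2 = 60 × $3,887.34 − $204,500 = $28,740.40.
Option 2 is lower by $104,798.40.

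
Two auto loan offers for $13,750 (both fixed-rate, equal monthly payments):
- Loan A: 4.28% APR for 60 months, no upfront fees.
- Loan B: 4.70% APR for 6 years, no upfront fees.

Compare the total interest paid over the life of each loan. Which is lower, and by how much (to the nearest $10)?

Loan A: monthly rate = 4.28%/12 = 0.0035667; payment = 13,750 × 0.0035667 / (1 − (1+0.0035667)^−60) = $254.97.
Total interest on Loan A = 60 × $254.97 − $13,750 = $1,548.20.
Loan B: at 4.70% the monthly rate is 0.0039167, so the payment is 13,750 × 0.0039167 / (1 − 1.0039167^−72) = $219.53.
Total interest on Loan B = 72 × $219.53 − $13,750 = $2,056.16.
Loan A is lower by $507.96.

Loan A by $510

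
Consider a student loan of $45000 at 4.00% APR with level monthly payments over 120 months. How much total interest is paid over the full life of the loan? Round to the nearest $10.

Monthly rate = 4%/12 = 0.0033333; payment = 45,000 × 0.0033333 / (1 − (1+0.0033333)^−120) = $455.60.
Total paid = 120 × $455.60 = $54,672.00; interest = $54,672.00 − $45,000 = $9,672.00.

$9,670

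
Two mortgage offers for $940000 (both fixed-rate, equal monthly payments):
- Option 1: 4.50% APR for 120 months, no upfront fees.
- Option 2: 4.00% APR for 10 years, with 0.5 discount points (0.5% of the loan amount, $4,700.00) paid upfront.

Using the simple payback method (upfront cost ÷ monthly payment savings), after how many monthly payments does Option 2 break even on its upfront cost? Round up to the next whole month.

21 months

Option 1: monthly rate = 4.5%/12 = 0.0037500; payment = 940,000 × 0.0037500 / (1 − (1+0.0037500)^−120) = $9,742.01.
Option 2: monthly rate = 4%/12 = 0.0033333; payment = 940,000 × 0.0033333 / (1 − (1+0.0033333)^−120) = $9,517.04.
Monthly savings = $9,742.01 − $9,517.04 = $224.97.
Break-even = $4,700.00 / $224.97 = 20.89 → 21 months.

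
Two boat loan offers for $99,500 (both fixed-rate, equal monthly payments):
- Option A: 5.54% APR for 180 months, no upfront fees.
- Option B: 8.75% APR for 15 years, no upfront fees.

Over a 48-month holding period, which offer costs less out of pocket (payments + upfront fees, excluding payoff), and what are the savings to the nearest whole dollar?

Option A: monthly rate = 5.54%/12 = 0.0046167; payment = 99,500 × 0.0046167 / (1 − (1+0.0046167)^−180) = $815.11.
Option B: at 8.75% the monthly rate is 0.0072917, so the payment is 99,500 × 0.0072917 / (1 − 1.0072917^−180) = $994.45.
Over 48 months: Option A costs 48 × $815.11 = $39,125.28; Option B costs 48 × $994.45 = $47,733.60.
Option A is cheaper by $47,733.60 − $39,125.28 = $8,608.32.

Option A by $8,608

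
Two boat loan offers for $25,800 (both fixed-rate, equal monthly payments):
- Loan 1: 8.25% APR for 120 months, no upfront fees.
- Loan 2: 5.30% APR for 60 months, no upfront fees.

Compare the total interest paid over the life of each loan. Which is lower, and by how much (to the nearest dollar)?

Loan 2 by $8,547

Loan 1: monthly rate = 8.25%/12 = 0.0068750; payment = 25,800 × 0.0068750 / (1 − (1+0.0068750)^−120) = $316.44.
Total interest on Loan 1 = 120 × $316.44 − $25,800 = $12,172.80.
Loan 2: monthly rate = 5.3%/12 = 0.0044167; payment = 25,800 × 0.0044167 / (1 − (1+0.0044167)^−60) = $490.43.
Total interest on Loan 2 = 60 × $490.43 − $25,800 = $3,625.80.
Loan 2 is lower by $8,547.00.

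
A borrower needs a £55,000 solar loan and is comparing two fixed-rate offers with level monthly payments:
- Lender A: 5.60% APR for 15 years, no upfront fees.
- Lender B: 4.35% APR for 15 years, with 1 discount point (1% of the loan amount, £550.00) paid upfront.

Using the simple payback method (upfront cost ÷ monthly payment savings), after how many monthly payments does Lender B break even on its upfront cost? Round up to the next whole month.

Lender A: monthly rate = 5.6%/12 = 0.0046667; payment = 55,000 × 0.0046667 / (1 − (1+0.0046667)^−180) = £452.32.
Lender B: at 4.35% the monthly rate is 0.0036250, so the payment is 55,000 × 0.0036250 / (1 − 1.0036250^−180) = £416.54.
Monthly savings = £452.32 − £416.54 = £35.78.
Break-even = £550.00 / £35.78 = 15.37 → 16 months.

16 months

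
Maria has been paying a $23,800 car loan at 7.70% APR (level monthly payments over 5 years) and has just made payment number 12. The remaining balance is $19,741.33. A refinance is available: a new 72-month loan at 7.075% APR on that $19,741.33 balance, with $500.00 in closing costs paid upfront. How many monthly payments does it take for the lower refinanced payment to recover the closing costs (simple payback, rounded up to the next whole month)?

4 months

Current payment = 23,800 × 7.7%/12 / (1 − (1+0.0064167)^−60) = $479.17.
Refinanced payment = 19,741.33 × 0.0058958 / (1 − (1+0.0058958)^−72) = $337.28.
Monthly savings = $479.17 − $337.28 = $141.89.
Break-even = $500.00 / $141.89 = 3.52 → 4 months.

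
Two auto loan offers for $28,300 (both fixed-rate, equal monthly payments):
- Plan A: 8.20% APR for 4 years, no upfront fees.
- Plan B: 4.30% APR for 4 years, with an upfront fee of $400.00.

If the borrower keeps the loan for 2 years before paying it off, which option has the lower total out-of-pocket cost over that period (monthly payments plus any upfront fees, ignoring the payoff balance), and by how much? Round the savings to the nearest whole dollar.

Plan A: monthly rate = 8.2%/12 = 0.0068333; payment = 28,300 × 0.0068333 / (1 − (1+0.0068333)^−48) = $693.55.
Plan B: monthly rate = 4.3%/12 = 0.0035833; payment = 28,300 × 0.0035833 / (1 − (1+0.0035833)^−48) = $642.79.
Over 24 months: Plan A costs 24 × $693.55 = $16,645.20; Plan B costs 24 × $642.79 + $400.00 = $15,826.96.
Plan B is cheaper by $16,645.20 − $15,826.96 = $818.24.

Plan B by $818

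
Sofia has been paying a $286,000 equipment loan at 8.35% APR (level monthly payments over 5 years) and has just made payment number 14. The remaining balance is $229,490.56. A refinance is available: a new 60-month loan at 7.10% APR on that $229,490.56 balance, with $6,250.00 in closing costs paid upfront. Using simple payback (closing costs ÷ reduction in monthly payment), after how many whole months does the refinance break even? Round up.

Current payment = 286,000 × 8.35%/12 / (1 − (1+0.0069583)^−60) = $5,847.07.
Refinanced payment = 229,490.56 × 0.0059167 / (1 − (1+0.0059167)^−60) = $4,555.02.
Monthly savings = $5,847.07 − $4,555.02 = $1,292.05.
Break-even = $6,250.00 / $1,292.05 = 4.84 → 5 months.

5 months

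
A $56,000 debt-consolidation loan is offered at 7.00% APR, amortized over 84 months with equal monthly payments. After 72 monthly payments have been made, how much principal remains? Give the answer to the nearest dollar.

With monthly rate i = 7%/12 = 0.0058333, the balance after k of n payments is P · [(1+i)^n − (1+i)^k] / [(1+i)^n − 1].
(1+0.0058333)^84 = 1.62999405 and (1+0.0058333)^72 = 1.52010550, so the balance is 56,000 × (1.62999405 − 1.52010550) / (1.62999405 − 1) = $9,767.96.

$9,768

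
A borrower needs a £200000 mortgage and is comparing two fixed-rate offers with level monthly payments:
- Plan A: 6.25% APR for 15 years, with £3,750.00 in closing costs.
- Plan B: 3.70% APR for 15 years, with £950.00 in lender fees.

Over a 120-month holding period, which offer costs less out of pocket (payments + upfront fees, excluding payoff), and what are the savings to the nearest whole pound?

Plan B by £34,643

Plan A: monthly rate = 6.25%/12 = 0.0052083; payment = 200,000 × 0.0052083 / (1 − (1+0.0052083)^−180) = £1,714.85.
Plan B: monthly rate = 3.7%/12 = 0.0030833; payment = 200,000 × 0.0030833 / (1 − (1+0.0030833)^−180) = £1,449.49.
Over 120 months: Plan A costs 120 × £1,714.85 + £3,750.00 = £209,532.00; Plan B costs 120 × £1,449.49 + £950.00 = £174,888.80.
Plan B is cheaper by £209,532.00 − £174,888.80 = £34,643.20.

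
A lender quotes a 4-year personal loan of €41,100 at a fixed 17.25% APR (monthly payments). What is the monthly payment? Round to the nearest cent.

Monthly rate = 17.25%/12 = 0.0143750; payment = 41,100 × 0.0143750 / (1 − (1+0.0143750)^−48) = €1,191.26.

€1,191.26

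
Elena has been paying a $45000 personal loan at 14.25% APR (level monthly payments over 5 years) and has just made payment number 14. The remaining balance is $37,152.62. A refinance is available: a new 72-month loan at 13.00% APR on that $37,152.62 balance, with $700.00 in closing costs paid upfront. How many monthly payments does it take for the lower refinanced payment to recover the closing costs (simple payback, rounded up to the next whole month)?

Current payment = 45,000 × 14.25%/12 / (1 − (1+0.0118750)^−60) = $1,052.91.
Refinanced payment = 37,152.62 × 0.0108333 / (1 − (1+0.0108333)^−72) = $745.81.
Monthly savings = $1,052.91 − $745.81 = $307.10.
Break-even = $700.00 / $307.10 = 2.28 → 3 months.

3 months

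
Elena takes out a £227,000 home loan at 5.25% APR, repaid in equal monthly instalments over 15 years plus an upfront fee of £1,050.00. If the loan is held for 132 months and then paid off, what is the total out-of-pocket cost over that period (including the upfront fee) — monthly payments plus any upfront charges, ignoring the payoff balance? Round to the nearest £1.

Monthly rate = 5.25%/12 = 0.0043750; payment = 227,000 × 0.0043750 / (1 − (1+0.0043750)^−180) = £1,824.80.
Total outlay = 132 × £1,824.80 + £1,050.00 = £241,923.60.

£241,924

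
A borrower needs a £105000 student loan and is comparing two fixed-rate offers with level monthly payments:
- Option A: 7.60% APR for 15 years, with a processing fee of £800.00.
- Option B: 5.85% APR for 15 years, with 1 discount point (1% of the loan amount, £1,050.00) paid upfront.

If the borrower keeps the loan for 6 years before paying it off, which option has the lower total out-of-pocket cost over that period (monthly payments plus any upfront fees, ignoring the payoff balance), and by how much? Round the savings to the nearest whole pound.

Option A: monthly rate = 7.6%/12 = 0.0063333; payment = 105,000 × 0.0063333 / (1 − (1+0.0063333)^−180) = £979.34.
Option B: at 5.85% the monthly rate is 0.0048750, so the payment is 105,000 × 0.0048750 / (1 − 1.0048750^−180) = £877.56.
Over 72 months: Option A costs 72 × £979.34 + £800.00 = £71,312.48; Option B costs 72 × £877.56 + £1,050.00 = £64,234.32.
Option B is cheaper by £71,312.48 − £64,234.32 = £7,078.16.

Option B by £7,078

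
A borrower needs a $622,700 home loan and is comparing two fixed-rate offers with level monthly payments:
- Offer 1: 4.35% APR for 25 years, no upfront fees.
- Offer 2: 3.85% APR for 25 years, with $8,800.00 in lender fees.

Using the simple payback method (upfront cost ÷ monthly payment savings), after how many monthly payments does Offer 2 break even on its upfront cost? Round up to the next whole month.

Offer 1: at 4.35% the monthly rate is 0.0036250, so the payment is 622,700 × 0.0036250 / (1 − 1.0036250^−300) = $3,408.37.
Offer 2: at 3.85% the monthly rate is 0.0032083, so the payment is 622,700 × 0.0032083 / (1 − 1.0032083^−300) = $3,235.49.
Monthly savings = $3,408.37 − $3,235.49 = $172.88.
Break-even = $8,800.00 / $172.88 = 50.90 → 51 months.

51 months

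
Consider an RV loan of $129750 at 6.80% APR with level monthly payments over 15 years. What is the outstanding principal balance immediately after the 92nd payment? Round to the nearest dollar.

$79,636

With monthly rate i = 6.8%/12 = 0.0056667, the balance after k of n payments is P · [(1+i)^n − (1+i)^k] / [(1+i)^n − 1].
(1+0.0056667)^180 = 2.76522186 and (1+0.0056667)^92 = 1.68179517, so the balance is 129,750 × (2.76522186 − 1.68179517) / (2.76522186 − 1) = $79,635.66.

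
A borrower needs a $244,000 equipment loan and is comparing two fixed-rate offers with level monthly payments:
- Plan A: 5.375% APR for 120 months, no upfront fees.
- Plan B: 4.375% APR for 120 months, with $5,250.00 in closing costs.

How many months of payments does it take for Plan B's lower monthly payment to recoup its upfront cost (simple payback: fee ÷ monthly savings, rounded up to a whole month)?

Plan A: monthly rate = 5.375%/12 = 0.0044792; payment = 244,000 × 0.0044792 / (1 − (1+0.0044792)^−120) = $2,632.95.
Plan B: monthly rate = 4.375%/12 = 0.0036458; payment = 244,000 × 0.0036458 / (1 − (1+0.0036458)^−120) = $2,514.10.
Monthly savings = $2,632.95 − $2,514.10 = $118.85.
Break-even = $5,250.00 / $118.85 = 44.17 → 45 months.

45 months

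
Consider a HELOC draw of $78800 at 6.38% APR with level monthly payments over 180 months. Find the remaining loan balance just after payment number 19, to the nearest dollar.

$73,571

With monthly rate i = 6.38%/12 = 0.0053167, the balance after k of n payments is P · [(1+i)^n − (1+i)^k] / [(1+i)^n − 1].
(1+0.0053167)^180 = 2.59728055 and (1+0.0053167)^19 = 1.10599909, so the balance is 78,800 × (2.59728055 − 1.10599909) / (2.59728055 − 1) = $73,570.66.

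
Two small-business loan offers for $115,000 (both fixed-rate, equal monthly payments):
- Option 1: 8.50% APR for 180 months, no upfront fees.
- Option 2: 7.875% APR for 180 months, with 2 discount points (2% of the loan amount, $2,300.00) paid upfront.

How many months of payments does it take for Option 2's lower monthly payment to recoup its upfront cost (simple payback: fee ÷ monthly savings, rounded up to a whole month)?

Option 1: at 8.50% the monthly rate is 0.0070833, so the payment is 115,000 × 0.0070833 / (1 − 1.0070833^−180) = $1,132.45.
Option 2: at 7.875% the monthly rate is 0.0065625, so the payment is 115,000 × 0.0065625 / (1 − 1.0065625^−180) = $1,090.72.
Monthly savings = $1,132.45 − $1,090.72 = $41.73.
Break-even = $2,300.00 / $41.73 = 55.12 → 56 months.

56 months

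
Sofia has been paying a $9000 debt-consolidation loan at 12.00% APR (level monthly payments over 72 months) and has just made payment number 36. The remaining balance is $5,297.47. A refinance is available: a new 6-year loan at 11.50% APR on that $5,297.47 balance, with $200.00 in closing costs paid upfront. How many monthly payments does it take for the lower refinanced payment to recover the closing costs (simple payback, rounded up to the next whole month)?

Current payment = 9,000 × 12%/12 / (1 − (1+0.0100000)^−72) = $175.95.
Refinanced payment = 5,297.47 × 0.0095833 / (1 − (1+0.0095833)^−72) = $102.19.
Monthly savings = $175.95 − $102.19 = $73.76.
Break-even = $200.00 / $73.76 = 2.71 → 3 months.

3 months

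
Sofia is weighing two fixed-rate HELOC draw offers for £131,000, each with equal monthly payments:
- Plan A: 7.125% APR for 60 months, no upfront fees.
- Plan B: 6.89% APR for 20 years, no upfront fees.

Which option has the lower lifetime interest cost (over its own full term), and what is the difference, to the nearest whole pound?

Plan A: at 7.125% the monthly rate is 0.0059375, so the payment is 131,000 × 0.0059375 / (1 − 1.0059375^−60) = £2,601.69.
Total interest on Plan A = 60 × £2,601.69 − £131,000 = £25,101.40.
Plan B: at 6.89% the monthly rate is 0.0057417, so the payment is 131,000 × 0.0057417 / (1 − 1.0057417^−240) = £1,007.01.
Total interest on Plan B = 240 × £1,007.01 − £131,000 = £110,682.40.
Plan A is lower by £85,581.00.

Plan A by £85,581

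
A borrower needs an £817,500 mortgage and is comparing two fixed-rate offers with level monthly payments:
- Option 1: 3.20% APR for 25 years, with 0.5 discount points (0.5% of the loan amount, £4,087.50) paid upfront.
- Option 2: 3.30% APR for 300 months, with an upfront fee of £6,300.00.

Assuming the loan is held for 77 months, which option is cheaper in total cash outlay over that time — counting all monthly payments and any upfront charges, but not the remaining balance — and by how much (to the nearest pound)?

Option 1 by £5,538

Option 1: monthly rate = 3.2%/12 = 0.0026667; payment = 817,500 × 0.0026667 / (1 − (1+0.0026667)^−300) = £3,962.25.
Option 2: monthly rate = 3.3%/12 = 0.0027500; payment = 817,500 × 0.0027500 / (1 − (1+0.0027500)^−300) = £4,005.44.
Over 77 months: Option 1 costs 77 × £3,962.25 + £4,087.50 = £309,180.75; Option 2 costs 77 × £4,005.44 + £6,300.00 = £314,718.88.
Option 1 is cheaper by £314,718.88 − £309,180.75 = £5,538.13.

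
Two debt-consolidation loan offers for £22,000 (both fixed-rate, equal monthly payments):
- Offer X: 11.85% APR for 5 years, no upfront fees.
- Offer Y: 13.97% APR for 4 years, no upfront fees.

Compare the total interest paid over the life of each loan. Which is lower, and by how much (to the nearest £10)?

Offer X: monthly rate = 11.85%/12 = 0.0098750; payment = 22,000 × 0.0098750 / (1 − (1+0.0098750)^−60) = £487.71.
Total interest on Offer X = 60 × £487.71 − £22,000 = £7,262.60.
Offer Y: monthly rate = 13.97%/12 = 0.0116417; payment = 22,000 × 0.0116417 / (1 − (1+0.0116417)^−48) = £600.85.
Total interest on Offer Y = 48 × £600.85 − £22,000 = £6,840.80.
Offer Y is lower by £421.80.

Offer Y by £420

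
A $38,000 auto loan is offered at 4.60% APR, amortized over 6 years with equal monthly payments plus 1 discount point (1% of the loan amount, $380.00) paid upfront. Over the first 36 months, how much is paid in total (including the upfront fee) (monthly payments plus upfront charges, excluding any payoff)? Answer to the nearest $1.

$22,159

Monthly rate = 4.6%/12 = 0.0038333; payment = 38,000 × 0.0038333 / (1 − (1+0.0038333)^−72) = $604.96.
Total outlay = 36 × $604.96 + $380.00 = $22,158.56.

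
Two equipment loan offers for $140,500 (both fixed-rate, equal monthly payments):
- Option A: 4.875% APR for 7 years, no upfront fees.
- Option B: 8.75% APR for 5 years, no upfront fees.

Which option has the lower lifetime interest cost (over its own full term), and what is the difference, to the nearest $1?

Option A: monthly rate = 4.875%/12 = 0.0040625; payment = 140,500 × 0.0040625 / (1 − (1+0.0040625)^−84) = $1,977.57.
Total interest on Option A = 84 × $1,977.57 − $140,500 = $25,615.88.
Option B: monthly rate = 8.75%/12 = 0.0072917; payment = 140,500 × 0.0072917 / (1 − (1+0.0072917)^−60) = $2,899.53.
Total interest on Option B = 60 × $2,899.53 − $140,500 = $33,471.80.
Option A is lower by $7,855.92.

Option A by $7,856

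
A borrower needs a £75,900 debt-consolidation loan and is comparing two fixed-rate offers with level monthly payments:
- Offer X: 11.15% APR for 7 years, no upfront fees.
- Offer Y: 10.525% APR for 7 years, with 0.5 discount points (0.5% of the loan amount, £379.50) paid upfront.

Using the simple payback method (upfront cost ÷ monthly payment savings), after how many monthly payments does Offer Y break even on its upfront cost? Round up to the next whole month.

16 months

Offer X: monthly rate = 11.15%/12 = 0.0092917; payment = 75,900 × 0.0092917 / (1 − (1+0.0092917)^−84) = £1,305.59.
Offer Y: monthly rate = 10.525%/12 = 0.0087708; payment = 75,900 × 0.0087708 / (1 − (1+0.0087708)^−84) = £1,280.71.
Monthly savings = £1,305.59 − £1,280.71 = £24.88.
Break-even = £379.50 / £24.88 = 15.25 → 16 months.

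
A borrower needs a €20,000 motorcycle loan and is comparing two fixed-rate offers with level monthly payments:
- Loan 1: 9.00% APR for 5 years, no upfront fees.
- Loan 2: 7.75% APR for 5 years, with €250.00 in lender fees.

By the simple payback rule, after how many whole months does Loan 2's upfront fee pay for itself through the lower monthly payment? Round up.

21 months

Loan 1: at 9.00% the monthly rate is 0.0075000, so the payment is 20,000 × 0.0075000 / (1 − 1.0075000^−60) = €415.17.
Loan 2: monthly rate = 7.75%/12 = 0.0064583; payment = 20,000 × 0.0064583 / (1 − (1+0.0064583)^−60) = €403.14.
Monthly savings = €415.17 − €403.14 = €12.03.
Break-even = €250.00 / €12.03 = 20.78 → 21 months.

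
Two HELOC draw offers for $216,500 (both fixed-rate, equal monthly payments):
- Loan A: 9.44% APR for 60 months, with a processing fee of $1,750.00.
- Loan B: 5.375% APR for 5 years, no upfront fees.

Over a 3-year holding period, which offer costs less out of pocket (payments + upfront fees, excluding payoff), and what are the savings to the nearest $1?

Loan A: monthly rate = 9.44%/12 = 0.0078667; payment = 216,500 × 0.0078667 / (1 − (1+0.0078667)^−60) = $4,540.56.
Loan B: at 5.375% the monthly rate is 0.0044792, so the payment is 216,500 × 0.0044792 / (1 − 1.0044792^−60) = $4,122.92.
Over 36 months: Loan A costs 36 × $4,540.56 + $1,750.00 = $165,210.16; Loan B costs 36 × $4,122.92 = $148,425.12.
Loan B is cheaper by $165,210.16 − $148,425.12 = $16,785.04.

Loan B by $16,785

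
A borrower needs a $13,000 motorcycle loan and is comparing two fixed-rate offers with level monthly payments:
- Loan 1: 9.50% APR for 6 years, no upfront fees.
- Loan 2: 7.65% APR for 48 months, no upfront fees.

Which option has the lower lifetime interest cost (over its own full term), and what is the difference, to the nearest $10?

Loan 2 by $1,970

Loan 1: monthly rate = 9.5%/12 = 0.0079167; payment = 13,000 × 0.0079167 / (1 − (1+0.0079167)^−72) = $237.57.
Total interest on Loan 1 = 72 × $237.57 − $13,000 = $4,105.04.
Loan 2: monthly rate = 7.65%/12 = 0.0063750; payment = 13,000 × 0.0063750 / (1 − (1+0.0063750)^−48) = $315.24.
Total interest on Loan 2 = 48 × $315.24 − $13,000 = $2,131.52.
Loan 2 is lower by $1,973.52.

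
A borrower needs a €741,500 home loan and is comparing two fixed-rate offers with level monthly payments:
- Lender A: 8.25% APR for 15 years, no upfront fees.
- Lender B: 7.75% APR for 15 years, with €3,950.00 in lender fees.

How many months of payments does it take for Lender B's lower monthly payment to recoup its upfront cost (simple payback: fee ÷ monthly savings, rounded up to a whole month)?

19 months

Lender A: at 8.25% the monthly rate is 0.0068750, so the payment is 741,500 × 0.0068750 / (1 − 1.0068750^−180) = €7,193.59.
Lender B: monthly rate = 7.75%/12 = 0.0064583; payment = 741,500 × 0.0064583 / (1 − (1+0.0064583)^−180) = €6,979.56.
Monthly savings = €7,193.59 − €6,979.56 = €214.03.
Break-even = €3,950.00 / €214.03 = 18.46 → 19 months.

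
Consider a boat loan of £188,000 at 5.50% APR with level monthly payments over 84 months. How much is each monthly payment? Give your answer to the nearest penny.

At 5.50% the monthly rate is 0.0045833, so the payment is 188,000 × 0.0045833 / (1 − 1.0045833^−84) = £2,701.57.

£2,701.57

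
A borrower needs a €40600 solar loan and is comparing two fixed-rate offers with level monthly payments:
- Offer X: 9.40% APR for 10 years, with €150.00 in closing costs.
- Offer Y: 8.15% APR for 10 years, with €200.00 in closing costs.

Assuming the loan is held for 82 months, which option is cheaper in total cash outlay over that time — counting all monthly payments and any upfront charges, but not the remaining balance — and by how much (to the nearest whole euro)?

Offer Y by €2,190

Offer X: monthly rate = 9.4%/12 = 0.0078333; payment = 40,600 × 0.0078333 / (1 − (1+0.0078333)^−120) = €523.13.
Offer Y: at 8.15% the monthly rate is 0.0067917, so the payment is 40,600 × 0.0067917 / (1 − 1.0067917^−120) = €495.81.
Over 82 months: Offer X costs 82 × €523.13 + €150.00 = €43,046.66; Offer Y costs 82 × €495.81 + €200.00 = €40,856.42.
Offer Y is cheaper by €43,046.66 − €40,856.42 = €2,190.24.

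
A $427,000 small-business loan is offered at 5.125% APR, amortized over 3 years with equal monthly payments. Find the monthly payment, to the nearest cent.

At 5.125% the monthly rate is 0.0042708, so the payment is 427,000 × 0.0042708 / (1 − 1.0042708^−36) = $12,821.55.

$12,821.55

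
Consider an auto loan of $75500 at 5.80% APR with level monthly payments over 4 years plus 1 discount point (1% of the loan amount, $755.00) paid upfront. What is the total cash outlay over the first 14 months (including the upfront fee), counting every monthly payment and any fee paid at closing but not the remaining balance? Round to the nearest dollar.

Monthly rate = 5.8%/12 = 0.0048333; payment = 75,500 × 0.0048333 / (1 − (1+0.0048333)^−48) = $1,766.20.
Total outlay = 14 × $1,766.20 + $755.00 = $25,481.80.

$25,482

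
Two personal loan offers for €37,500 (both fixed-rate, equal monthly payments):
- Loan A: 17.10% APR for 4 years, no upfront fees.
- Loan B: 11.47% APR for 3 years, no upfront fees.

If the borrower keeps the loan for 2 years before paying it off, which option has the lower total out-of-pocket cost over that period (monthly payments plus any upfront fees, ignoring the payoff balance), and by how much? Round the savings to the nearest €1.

Loan A: at 17.10% the monthly rate is 0.0142500, so the payment is 37,500 × 0.0142500 / (1 − 1.0142500^−48) = €1,084.01.
Loan B: at 11.47% the monthly rate is 0.0095583, so the payment is 37,500 × 0.0095583 / (1 − 1.0095583^−36) = €1,236.07.
Over 24 months: Loan A costs 24 × €1,084.01 = €26,016.24; Loan B costs 24 × €1,236.07 = €29,665.68.
Loan A is cheaper by €29,665.68 − €26,016.24 = €3,649.44.

Loan A by €3,649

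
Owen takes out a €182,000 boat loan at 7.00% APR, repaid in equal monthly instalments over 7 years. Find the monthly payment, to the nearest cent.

At 7.00% the monthly rate is 0.0058333, so the payment is 182,000 × 0.0058333 / (1 − 1.0058333^−84) = €2,746.87.

€2,746.87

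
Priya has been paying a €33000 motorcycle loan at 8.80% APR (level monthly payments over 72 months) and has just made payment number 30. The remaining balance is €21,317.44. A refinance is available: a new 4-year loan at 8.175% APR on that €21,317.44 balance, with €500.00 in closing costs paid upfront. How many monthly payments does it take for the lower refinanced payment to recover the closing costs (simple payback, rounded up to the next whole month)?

8 months

Current payment = 33,000 × 8.8%/12 / (1 − (1+0.0073333)^−72) = €591.57.
Refinanced payment = 21,317.44 × 0.0068125 / (1 − (1+0.0068125)^−48) = €522.17.
Monthly savings = €591.57 − €522.17 = €69.40.
Break-even = €500.00 / €69.40 = 7.20 → 8 months.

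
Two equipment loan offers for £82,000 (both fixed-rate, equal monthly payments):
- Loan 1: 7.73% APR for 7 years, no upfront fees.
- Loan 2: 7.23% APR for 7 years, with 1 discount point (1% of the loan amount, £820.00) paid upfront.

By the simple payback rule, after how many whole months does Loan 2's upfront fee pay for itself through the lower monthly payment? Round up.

41 months

Loan 1: at 7.73% the monthly rate is 0.0064417, so the payment is 82,000 × 0.0064417 / (1 − 1.0064417^−84) = £1,267.07.
Loan 2: at 7.23% the monthly rate is 0.0060250, so the payment is 82,000 × 0.0060250 / (1 − 1.0060250^−84) = £1,246.84.
Monthly savings = £1,267.07 − £1,246.84 = £20.23.
Break-even = £820.00 / £20.23 = 40.53 → 41 months.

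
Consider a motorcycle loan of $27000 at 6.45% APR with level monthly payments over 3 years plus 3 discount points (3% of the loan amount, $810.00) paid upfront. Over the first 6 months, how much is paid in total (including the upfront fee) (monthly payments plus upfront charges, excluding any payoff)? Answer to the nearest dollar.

$5,771

At 6.45% the monthly rate is 0.0053750, so the payment is 27,000 × 0.0053750 / (1 − 1.0053750^−36) = $826.91.
Total outlay = 6 × $826.91 + $810.00 = $5,771.46.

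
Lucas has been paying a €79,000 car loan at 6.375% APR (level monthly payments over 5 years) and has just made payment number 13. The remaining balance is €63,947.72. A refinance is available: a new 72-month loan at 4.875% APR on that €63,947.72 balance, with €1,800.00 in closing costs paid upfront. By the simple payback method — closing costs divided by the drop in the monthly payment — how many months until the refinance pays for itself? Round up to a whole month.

4 months

Current payment = 79,000 × 6.375%/12 / (1 − (1+0.0053125)^−60) = €1,541.10.
Refinanced payment = 63,947.72 × 0.0040625 / (1 − (1+0.0040625)^−72) = €1,026.17.
Monthly savings = €1,541.10 − €1,026.17 = €514.93.
Break-even = €1,800.00 / €514.93 = 3.50 → 4 months.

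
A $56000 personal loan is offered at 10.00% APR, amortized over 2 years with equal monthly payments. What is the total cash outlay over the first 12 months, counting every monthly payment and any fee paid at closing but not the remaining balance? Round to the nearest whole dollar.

$31,009

At 10.00% the monthly rate is 0.0083333, so the payment is 56,000 × 0.0083333 / (1 − 1.0083333^−24) = $2,584.12.
Total outlay = 12 × $2,584.12 = $31,009.44.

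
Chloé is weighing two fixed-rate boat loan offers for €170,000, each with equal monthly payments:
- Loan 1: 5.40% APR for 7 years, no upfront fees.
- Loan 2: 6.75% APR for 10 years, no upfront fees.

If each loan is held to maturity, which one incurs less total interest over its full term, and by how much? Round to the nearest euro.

Loan 1 by €29,714

Loan 1: at 5.40% the monthly rate is 0.0045000, so the payment is 170,000 × 0.0045000 / (1 − 1.0045000^−84) = €2,434.85.
Total interest on Loan 1 = 84 × €2,434.85 − €170,000 = €34,527.40.
Loan 2: at 6.75% the monthly rate is 0.0056250, so the payment is 170,000 × 0.0056250 / (1 − 1.0056250^−120) = €1,952.01.
Total interest on Loan 2 = 120 × €1,952.01 − €170,000 = €64,241.20.
Loan 1 is lower by €29,713.80.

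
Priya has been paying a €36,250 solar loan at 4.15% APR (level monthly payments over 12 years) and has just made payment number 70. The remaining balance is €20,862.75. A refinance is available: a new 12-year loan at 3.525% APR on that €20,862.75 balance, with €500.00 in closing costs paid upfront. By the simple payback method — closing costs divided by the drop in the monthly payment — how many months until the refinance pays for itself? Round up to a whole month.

4 months

Current payment = 36,250 × 4.15%/12 / (1 − (1+0.0034583)^−144) = €320.03.
Refinanced payment = 20,862.75 × 0.0029375 / (1 − (1+0.0029375)^−144) = €177.89.
Monthly savings = €320.03 − €177.89 = €142.14.
Break-even = €500.00 / €142.14 = 3.52 → 4 months.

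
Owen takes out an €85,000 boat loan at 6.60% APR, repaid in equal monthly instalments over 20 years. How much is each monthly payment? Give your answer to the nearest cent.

€638.75

At 6.60% the monthly rate is 0.0055000, so the payment is 85,000 × 0.0055000 / (1 − 1.0055000^−240) = €638.75.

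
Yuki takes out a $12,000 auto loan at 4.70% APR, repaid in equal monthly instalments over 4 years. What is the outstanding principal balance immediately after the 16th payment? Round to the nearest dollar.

With monthly rate i = 4.7%/12 = 0.0039167, the balance after k of n payments is P · [(1+i)^n − (1+i)^k] / [(1+i)^n − 1].
(1+0.0039167)^48 = 1.20639044 and (1+0.0039167)^16 = 1.06454158, so the balance is 12,000 × (1.20639044 − 1.06454158) / (1.20639044 − 1) = $8,247.41.

$8,247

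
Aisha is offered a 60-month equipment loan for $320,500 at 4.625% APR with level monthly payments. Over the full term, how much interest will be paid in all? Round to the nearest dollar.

$39,099

At 4.625% the monthly rate is 0.0038542, so the payment is 320,500 × 0.0038542 / (1 − 1.0038542^−60) = $5,993.32.
Total paid = 60 × $5,993.32 = $359,599.20; interest = $359,599.20 − $320,500 = $39,099.20.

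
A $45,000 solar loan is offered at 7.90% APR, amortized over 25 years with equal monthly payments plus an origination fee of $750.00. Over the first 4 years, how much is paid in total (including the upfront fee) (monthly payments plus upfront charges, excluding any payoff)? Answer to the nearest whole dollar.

At 7.90% the monthly rate is 0.0065833, so the payment is 45,000 × 0.0065833 / (1 − 1.0065833^−300) = $344.34.
Total outlay = 48 × $344.34 + $750.00 = $17,278.32.

$17,278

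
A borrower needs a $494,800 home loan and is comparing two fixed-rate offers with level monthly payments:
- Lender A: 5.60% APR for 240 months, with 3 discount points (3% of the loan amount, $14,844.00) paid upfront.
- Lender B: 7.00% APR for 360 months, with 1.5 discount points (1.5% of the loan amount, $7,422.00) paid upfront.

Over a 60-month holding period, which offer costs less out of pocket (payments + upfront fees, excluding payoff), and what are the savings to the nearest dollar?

Lender B by $15,807

Lender A: at 5.60% the monthly rate is 0.0046667, so the payment is 494,800 × 0.0046667 / (1 − 1.0046667^−240) = $3,431.67.
Lender B: at 7.00% the monthly rate is 0.0058333, so the payment is 494,800 × 0.0058333 / (1 − 1.0058333^−360) = $3,291.92.
Over 60 months: Lender A costs 60 × $3,431.67 + $14,844.00 = $220,744.20; Lender B costs 60 × $3,291.92 + $7,422.00 = $204,937.20.
Lender B is cheaper by $220,744.20 − $204,937.20 = $15,807.00.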